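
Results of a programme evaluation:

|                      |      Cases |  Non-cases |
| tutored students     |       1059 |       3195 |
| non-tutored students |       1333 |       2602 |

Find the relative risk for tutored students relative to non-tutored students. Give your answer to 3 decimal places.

0.735

risk, tutored students = 1059/4254 = 0.2489
risk, non-tutored students = 1333/3935 = 0.3388
RR = 0.2489 / 0.3388 = 0.735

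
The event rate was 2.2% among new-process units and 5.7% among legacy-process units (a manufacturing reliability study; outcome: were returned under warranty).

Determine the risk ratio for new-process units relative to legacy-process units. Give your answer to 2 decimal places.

RR = 0.02200 / 0.05700 = 0.39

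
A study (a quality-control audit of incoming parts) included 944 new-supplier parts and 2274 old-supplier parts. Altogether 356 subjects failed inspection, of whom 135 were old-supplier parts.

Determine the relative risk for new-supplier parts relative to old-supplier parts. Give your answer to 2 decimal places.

new-supplier parts with the outcome: 356 − 135 = 221
new-supplier parts without the outcome: 944 − 221 = 723
old-supplier parts without the outcome: 2274 − 135 = 2139
risk, new-supplier parts = 221/944 = 0.2341
risk, old-supplier parts = 135/2274 = 0.0594
RR = 0.2341 / 0.0594 = 3.94

RR: 3.94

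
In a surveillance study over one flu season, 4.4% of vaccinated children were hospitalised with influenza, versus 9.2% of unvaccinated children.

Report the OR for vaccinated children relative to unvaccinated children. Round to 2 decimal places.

odds, vaccinated children = 0.04400/0.95600 = 0.04603
odds, unvaccinated children = 0.09200/0.90800 = 0.10132
OR = 0.04603 / 0.10132 = 0.45

OR = 0.45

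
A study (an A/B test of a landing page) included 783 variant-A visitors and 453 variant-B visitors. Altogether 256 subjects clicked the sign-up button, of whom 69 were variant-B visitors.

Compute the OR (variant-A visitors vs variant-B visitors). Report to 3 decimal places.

OR ≈ 1.746

variant-A visitors with the outcome: 256 − 69 = 187
variant-A visitors without the outcome: 783 − 187 = 596
variant-B visitors without the outcome: 453 − 69 = 384
odds, variant-A visitors = 187/596 = 0.3138
odds, variant-B visitors = 69/384 = 0.1797
OR = 0.3138 / 0.1797 = 1.746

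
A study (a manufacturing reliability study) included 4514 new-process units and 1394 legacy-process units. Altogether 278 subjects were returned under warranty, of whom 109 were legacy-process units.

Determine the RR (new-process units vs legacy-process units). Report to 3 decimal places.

new-process units with the outcome: 278 − 109 = 169
new-process units without the outcome: 4514 − 169 = 4345
legacy-process units without the outcome: 1394 − 109 = 1285
risk, new-process units = 169/4514 = 0.03744
risk, legacy-process units = 109/1394 = 0.07819
RR = 0.03744 / 0.07819 = 0.479

0.479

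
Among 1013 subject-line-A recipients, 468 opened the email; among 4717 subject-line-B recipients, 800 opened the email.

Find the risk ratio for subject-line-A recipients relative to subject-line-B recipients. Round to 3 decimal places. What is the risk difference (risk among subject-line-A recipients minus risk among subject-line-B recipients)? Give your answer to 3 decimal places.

RR = 2.724; RD = 0.292

risk, subject-line-A recipients = 468/1013 = 0.4620
risk, subject-line-B recipients = 800/4717 = 0.1696
RR = 0.4620 / 0.1696 = 2.724
risk difference = 0.4620 − 0.1696 = 0.292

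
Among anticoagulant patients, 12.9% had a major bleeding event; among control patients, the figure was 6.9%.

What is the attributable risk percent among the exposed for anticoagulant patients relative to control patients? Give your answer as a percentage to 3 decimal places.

AR% = (0.1290 − 0.0690) / 0.1290 = 0.4651 → 46.512%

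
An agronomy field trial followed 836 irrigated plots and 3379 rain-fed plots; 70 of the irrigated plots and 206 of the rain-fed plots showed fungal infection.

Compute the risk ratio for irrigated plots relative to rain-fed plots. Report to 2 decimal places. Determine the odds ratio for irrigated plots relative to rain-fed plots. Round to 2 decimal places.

risk, irrigated plots = 70/836 = 0.0837
risk, rain-fed plots = 206/3379 = 0.0610
RR = 0.0837 / 0.0610 = 1.37
odds, irrigated plots = 70/766 = 0.0914
odds, rain-fed plots = 206/3173 = 0.0649
OR = 0.0914 / 0.0649 = 1.41

RR = 1.37; OR = 1.41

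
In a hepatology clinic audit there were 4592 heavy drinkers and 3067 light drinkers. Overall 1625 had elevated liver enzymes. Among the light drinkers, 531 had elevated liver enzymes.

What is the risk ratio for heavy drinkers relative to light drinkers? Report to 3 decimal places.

1.376

heavy drinkers with the outcome: 1625 − 531 = 1094
heavy drinkers without the outcome: 4592 − 1094 = 3498
light drinkers without the outcome: 3067 − 531 = 2536
risk, heavy drinkers = 1094/4592 = 0.2382
risk, light drinkers = 531/3067 = 0.1731
RR = 0.2382 / 0.1731 = 1.376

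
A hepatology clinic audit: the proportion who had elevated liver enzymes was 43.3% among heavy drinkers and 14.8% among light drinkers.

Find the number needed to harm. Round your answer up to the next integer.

NNH ≈ 4

absolute risk difference = 0.285000
1 / 0.285000 = 3.509 → round up → 4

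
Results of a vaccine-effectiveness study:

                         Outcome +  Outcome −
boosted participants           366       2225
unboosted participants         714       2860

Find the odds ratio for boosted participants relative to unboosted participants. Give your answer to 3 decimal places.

OR = (366 × 2860) / (2225 × 714) = 1046760/1588650 ≈ 0.659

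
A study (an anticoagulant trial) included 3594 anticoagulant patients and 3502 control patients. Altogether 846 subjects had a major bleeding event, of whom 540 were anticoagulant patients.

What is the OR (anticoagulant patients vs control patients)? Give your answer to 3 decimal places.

anticoagulant patients without the outcome: 3594 − 540 = 3054
control patients with the outcome: 846 − 540 = 306
control patients without the outcome: 3502 − 306 = 3196
odds, anticoagulant patients = 540/3054 = 0.1768
odds, control patients = 306/3196 = 0.0957
OR = 0.1768 / 0.0957 = 1.847

OR = 1.847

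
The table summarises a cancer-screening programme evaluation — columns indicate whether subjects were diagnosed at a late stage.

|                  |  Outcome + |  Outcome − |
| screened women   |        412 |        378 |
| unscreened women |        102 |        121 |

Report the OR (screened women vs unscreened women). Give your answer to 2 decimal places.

OR ≈ 1.29

odds, screened women = 412/378 = 1.0899
odds, unscreened women = 102/121 = 0.8430
OR = 1.0899 / 0.8430 = 1.29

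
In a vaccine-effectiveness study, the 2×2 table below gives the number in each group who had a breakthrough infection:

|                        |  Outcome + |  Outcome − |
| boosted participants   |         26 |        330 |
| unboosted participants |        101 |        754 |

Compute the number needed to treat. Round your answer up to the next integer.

23

risk, boosted participants = 26/356 = 0.073034
risk, unboosted participants = 101/855 = 0.118129
absolute risk difference = 0.045095
1 / 0.045095 = 22.175 → round up → 23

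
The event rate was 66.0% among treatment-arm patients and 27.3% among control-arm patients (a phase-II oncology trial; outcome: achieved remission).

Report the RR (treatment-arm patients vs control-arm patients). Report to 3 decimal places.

RR = 0.6600 / 0.2730 = 2.418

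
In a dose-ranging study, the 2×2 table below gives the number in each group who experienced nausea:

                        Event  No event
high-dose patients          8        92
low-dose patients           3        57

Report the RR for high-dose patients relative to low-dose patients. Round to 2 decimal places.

risk, high-dose patients = 8/100 = 0.0800
risk, low-dose patients = 3/60 = 0.0500
RR = 0.0800 / 0.0500 = 1.60

RR = 1.60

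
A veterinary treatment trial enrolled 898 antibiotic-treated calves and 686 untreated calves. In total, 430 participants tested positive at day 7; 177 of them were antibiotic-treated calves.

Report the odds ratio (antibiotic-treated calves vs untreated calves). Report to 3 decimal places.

antibiotic-treated calves without the outcome: 898 − 177 = 721
untreated calves with the outcome: 430 − 177 = 253
untreated calves without the outcome: 686 − 253 = 433
OR = (177 × 433) / (721 × 253) = 76641/182413 ≈ 0.420

OR ≈ 0.420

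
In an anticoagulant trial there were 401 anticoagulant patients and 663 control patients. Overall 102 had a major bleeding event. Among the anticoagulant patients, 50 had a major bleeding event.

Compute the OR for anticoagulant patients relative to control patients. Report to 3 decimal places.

anticoagulant patients without the outcome: 401 − 50 = 351
control patients with the outcome: 102 − 50 = 52
control patients without the outcome: 663 − 52 = 611
OR = (50 × 611) / (351 × 52) = 30550/18252 ≈ 1.674

1.674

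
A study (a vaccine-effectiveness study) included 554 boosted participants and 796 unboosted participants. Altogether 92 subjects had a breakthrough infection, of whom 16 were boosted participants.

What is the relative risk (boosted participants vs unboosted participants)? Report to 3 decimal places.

boosted participants without the outcome: 554 − 16 = 538
unboosted participants with the outcome: 92 − 16 = 76
unboosted participants without the outcome: 796 − 76 = 720
risk, boosted participants = 16/554 = 0.02888
risk, unboosted participants = 76/796 = 0.09548
RR = 0.02888 / 0.09548 = 0.302

RR: 0.302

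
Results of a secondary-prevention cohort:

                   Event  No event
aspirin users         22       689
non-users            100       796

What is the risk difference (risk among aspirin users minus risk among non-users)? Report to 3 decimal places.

-0.081

risk, aspirin users = 22/711 = 0.03094
risk, non-users = 100/896 = 0.11161
risk difference = 0.03094 − 0.11161 = -0.081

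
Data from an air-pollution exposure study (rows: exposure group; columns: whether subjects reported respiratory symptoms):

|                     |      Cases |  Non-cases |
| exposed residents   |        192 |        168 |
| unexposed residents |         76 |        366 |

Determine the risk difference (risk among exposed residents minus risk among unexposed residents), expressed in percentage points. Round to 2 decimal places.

RD = 36.14

risk, exposed residents = 192/360 = 0.5333
risk, unexposed residents = 76/442 = 0.1719
risk difference = 0.5333 − 0.1719 = 0.3614 → 36.14 percentage points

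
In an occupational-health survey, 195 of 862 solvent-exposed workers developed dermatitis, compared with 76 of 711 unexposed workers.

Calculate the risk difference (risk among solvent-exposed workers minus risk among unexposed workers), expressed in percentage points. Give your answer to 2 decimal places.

11.93

risk, solvent-exposed workers = 195/862 = 0.2262
risk, unexposed workers = 76/711 = 0.1069
risk difference = 0.2262 − 0.1069 = 0.1193 → 11.93 percentage points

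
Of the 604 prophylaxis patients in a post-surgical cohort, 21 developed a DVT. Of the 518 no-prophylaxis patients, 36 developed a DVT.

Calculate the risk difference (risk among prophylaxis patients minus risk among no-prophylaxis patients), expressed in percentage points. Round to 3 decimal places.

RD ≈ -3.473

risk, prophylaxis patients = 21/604 = 0.03477
risk, no-prophylaxis patients = 36/518 = 0.06950
risk difference = 0.03477 − 0.06950 = -0.03473 → -3.473 percentage points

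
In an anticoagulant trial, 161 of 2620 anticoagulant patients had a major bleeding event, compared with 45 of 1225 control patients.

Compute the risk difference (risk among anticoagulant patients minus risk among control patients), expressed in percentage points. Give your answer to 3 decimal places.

risk, anticoagulant patients = 161/2620 = 0.06145
risk, control patients = 45/1225 = 0.03673
risk difference = 0.06145 − 0.03673 = 0.02472 → 2.472 percentage points

2.472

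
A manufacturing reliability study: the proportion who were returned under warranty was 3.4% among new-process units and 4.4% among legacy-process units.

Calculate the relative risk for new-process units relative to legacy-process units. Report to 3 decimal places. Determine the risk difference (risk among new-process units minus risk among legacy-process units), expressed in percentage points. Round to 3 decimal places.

RR = 0.03400 / 0.04400 = 0.773
risk difference = 0.03400 − 0.04400 = -0.01000 → -1.000 percentage points

RR = 0.773; RD = -1.000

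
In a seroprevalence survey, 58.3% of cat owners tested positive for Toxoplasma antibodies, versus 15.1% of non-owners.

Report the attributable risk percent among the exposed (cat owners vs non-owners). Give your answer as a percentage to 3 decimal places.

AR% = (0.5830 − 0.1510) / 0.5830 = 0.7410 → 74.099%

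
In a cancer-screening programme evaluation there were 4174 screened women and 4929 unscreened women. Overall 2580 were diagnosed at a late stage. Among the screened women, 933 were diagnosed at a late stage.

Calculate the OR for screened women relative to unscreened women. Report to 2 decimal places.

screened women without the outcome: 4174 − 933 = 3241
unscreened women with the outcome: 2580 − 933 = 1647
unscreened women without the outcome: 4929 − 1647 = 3282
OR = (933 × 3282) / (3241 × 1647) = 3062106/5337927 ≈ 0.57

OR = 0.57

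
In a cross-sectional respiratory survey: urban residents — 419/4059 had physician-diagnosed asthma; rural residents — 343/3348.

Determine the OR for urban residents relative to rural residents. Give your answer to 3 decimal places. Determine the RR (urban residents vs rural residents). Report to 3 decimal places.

OR = (419 × 3005) / (3640 × 343) = 1259095/1248520 ≈ 1.008
risk, urban residents = 419/4059 = 0.1032
risk, rural residents = 343/3348 = 0.1024
RR = 0.1032 / 0.1024 = 1.008

OR = 1.008; RR = 1.008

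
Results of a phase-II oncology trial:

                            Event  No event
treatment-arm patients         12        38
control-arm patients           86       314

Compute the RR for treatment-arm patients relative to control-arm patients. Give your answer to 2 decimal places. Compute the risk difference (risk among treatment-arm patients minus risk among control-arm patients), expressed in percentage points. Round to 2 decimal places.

risk, treatment-arm patients = 12/50 = 0.2400
risk, control-arm patients = 86/400 = 0.2150
RR = 0.2400 / 0.2150 = 1.12
risk difference = 0.2400 − 0.2150 = 0.0250 → 2.50 percentage points

RR = 1.12; RD = 2.50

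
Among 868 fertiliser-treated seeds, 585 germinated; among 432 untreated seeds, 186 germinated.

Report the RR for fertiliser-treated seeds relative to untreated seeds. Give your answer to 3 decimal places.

RR = 1.565

risk, fertiliser-treated seeds = 585/868 = 0.6740
risk, untreated seeds = 186/432 = 0.4306
RR = 0.6740 / 0.4306 = 1.565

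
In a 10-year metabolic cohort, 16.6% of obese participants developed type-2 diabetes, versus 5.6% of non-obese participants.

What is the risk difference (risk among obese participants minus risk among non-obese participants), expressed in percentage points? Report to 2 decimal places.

risk difference = 0.1660 − 0.0560 = 0.1100 → 11.00 percentage points

11.00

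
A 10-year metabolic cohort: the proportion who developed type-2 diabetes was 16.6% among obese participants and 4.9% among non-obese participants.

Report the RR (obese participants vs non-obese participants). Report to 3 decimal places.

RR = 0.16600 / 0.04900 = 3.388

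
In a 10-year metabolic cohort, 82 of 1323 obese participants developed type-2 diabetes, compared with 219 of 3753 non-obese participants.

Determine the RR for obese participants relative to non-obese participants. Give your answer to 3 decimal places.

risk, obese participants = 82/1323 = 0.0620
risk, non-obese participants = 219/3753 = 0.0584
RR = 0.0620 / 0.0584 = 1.062

1.062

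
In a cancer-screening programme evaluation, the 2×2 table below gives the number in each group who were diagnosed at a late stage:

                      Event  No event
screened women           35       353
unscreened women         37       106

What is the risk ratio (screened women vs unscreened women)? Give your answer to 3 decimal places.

risk, screened women = 35/388 = 0.0902
risk, unscreened women = 37/143 = 0.2587
RR = 0.0902 / 0.2587 = 0.349

RR = 0.349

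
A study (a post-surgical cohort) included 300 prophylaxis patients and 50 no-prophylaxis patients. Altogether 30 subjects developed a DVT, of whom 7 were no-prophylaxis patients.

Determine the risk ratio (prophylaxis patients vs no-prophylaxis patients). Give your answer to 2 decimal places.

0.55

prophylaxis patients with the outcome: 30 − 7 = 23
prophylaxis patients without the outcome: 300 − 23 = 277
no-prophylaxis patients without the outcome: 50 − 7 = 43
risk, prophylaxis patients = 23/300 = 0.0767
risk, no-prophylaxis patients = 7/50 = 0.1400
RR = 0.0767 / 0.1400 = 0.55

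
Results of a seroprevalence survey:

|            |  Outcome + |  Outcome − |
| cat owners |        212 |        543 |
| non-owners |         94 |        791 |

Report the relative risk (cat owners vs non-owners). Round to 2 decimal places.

RR ≈ 2.64

risk, cat owners = 212/755 = 0.2808
risk, non-owners = 94/885 = 0.1062
RR = 0.2808 / 0.1062 = 2.64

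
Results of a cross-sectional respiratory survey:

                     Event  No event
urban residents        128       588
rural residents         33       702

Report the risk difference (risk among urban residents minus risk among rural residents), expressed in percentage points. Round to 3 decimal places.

RD = 13.387

risk, urban residents = 128/716 = 0.17877
risk, rural residents = 33/735 = 0.04490
risk difference = 0.17877 − 0.04490 = 0.13387 → 13.387 percentage points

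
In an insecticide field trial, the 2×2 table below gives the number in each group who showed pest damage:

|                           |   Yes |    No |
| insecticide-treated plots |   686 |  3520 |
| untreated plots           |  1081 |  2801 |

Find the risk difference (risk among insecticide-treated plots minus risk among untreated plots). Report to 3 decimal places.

RD ≈ -0.115

risk, insecticide-treated plots = 686/4206 = 0.1631
risk, untreated plots = 1081/3882 = 0.2785
risk difference = 0.1631 − 0.2785 = -0.115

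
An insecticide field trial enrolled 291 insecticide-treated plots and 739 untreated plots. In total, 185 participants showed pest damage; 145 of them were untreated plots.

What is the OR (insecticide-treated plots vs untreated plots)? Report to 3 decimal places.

0.653

insecticide-treated plots with the outcome: 185 − 145 = 40
insecticide-treated plots without the outcome: 291 − 40 = 251
untreated plots without the outcome: 739 − 145 = 594
OR = (40 × 594) / (251 × 145) = 23760/36395 ≈ 0.653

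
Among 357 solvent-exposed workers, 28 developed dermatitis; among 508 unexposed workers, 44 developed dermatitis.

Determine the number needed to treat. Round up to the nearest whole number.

NNT ≈ 123

risk, solvent-exposed workers = 28/357 = 0.078431
risk, unexposed workers = 44/508 = 0.086614
absolute risk difference = 0.008183
1 / 0.008183 = 122.205 → round up → 123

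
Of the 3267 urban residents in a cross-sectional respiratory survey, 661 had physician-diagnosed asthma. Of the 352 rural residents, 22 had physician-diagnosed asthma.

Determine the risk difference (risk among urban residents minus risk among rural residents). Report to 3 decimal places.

0.140

risk, urban residents = 661/3267 = 0.2023
risk, rural residents = 22/352 = 0.0625
risk difference = 0.2023 − 0.0625 = 0.140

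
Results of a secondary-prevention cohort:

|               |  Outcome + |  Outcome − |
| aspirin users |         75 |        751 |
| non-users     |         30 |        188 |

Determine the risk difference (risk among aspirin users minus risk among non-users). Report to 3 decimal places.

RD = -0.047

risk, aspirin users = 75/826 = 0.0908
risk, non-users = 30/218 = 0.1376
risk difference = 0.0908 − 0.1376 = -0.047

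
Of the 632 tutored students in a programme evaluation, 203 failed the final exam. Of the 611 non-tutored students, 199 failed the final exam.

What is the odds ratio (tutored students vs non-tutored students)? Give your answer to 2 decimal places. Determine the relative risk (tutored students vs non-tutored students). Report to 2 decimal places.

odds, tutored students = 203/429 = 0.4732
odds, non-tutored students = 199/412 = 0.4830
OR = 0.4732 / 0.4830 = 0.98
risk, tutored students = 203/632 = 0.3212
risk, non-tutored students = 199/611 = 0.3257
RR = 0.3212 / 0.3257 = 0.99

OR = 0.98; RR = 0.99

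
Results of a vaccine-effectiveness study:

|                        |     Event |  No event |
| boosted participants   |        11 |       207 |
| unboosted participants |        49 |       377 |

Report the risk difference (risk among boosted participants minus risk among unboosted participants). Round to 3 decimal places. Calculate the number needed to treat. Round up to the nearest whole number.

RD = -0.065; NNT = 16

risk, boosted participants = 11/218 = 0.0505
risk, unboosted participants = 49/426 = 0.1150
risk difference = 0.0505 − 0.1150 = -0.065
absolute risk difference = 0.064565
1 / 0.064565 = 15.488 → round up → 16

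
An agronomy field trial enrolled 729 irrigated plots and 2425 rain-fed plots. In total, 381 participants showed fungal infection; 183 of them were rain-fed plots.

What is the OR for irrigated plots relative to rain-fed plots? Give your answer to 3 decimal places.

OR: 4.568

irrigated plots with the outcome: 381 − 183 = 198
irrigated plots without the outcome: 729 − 198 = 531
rain-fed plots without the outcome: 2425 − 183 = 2242
OR = (198 × 2242) / (531 × 183) = 443916/97173 ≈ 4.568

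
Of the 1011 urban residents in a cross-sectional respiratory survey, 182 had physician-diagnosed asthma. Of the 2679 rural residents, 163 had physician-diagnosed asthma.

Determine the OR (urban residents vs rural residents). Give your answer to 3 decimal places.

OR = (182 × 2516) / (829 × 163) = 457912/135127 ≈ 3.389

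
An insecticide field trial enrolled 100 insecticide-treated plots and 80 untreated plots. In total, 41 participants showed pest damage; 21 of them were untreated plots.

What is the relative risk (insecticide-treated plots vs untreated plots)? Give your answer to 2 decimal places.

insecticide-treated plots with the outcome: 41 − 21 = 20
insecticide-treated plots without the outcome: 100 − 20 = 80
untreated plots without the outcome: 80 − 21 = 59
risk, insecticide-treated plots = 20/100 = 0.2000
risk, untreated plots = 21/80 = 0.2625
RR = 0.2000 / 0.2625 = 0.76

RR: 0.76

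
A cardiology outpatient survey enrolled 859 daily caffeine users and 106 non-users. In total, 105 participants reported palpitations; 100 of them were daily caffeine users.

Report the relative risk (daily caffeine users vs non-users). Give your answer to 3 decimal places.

2.468

daily caffeine users without the outcome: 859 − 100 = 759
non-users with the outcome: 105 − 100 = 5
non-users without the outcome: 106 − 5 = 101
risk, daily caffeine users = 100/859 = 0.11641
risk, non-users = 5/106 = 0.04717
RR = 0.11641 / 0.04717 = 2.468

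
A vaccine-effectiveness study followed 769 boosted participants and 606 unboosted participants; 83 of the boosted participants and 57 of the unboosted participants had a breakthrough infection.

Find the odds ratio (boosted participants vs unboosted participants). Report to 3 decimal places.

OR = (83 × 549) / (686 × 57) = 45567/39102 ≈ 1.165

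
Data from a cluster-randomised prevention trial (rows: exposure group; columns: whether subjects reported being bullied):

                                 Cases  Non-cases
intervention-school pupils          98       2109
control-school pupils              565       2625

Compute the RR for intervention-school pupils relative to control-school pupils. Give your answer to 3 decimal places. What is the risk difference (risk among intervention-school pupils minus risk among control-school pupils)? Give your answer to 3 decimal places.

RR = 0.251; RD = -0.133

risk, intervention-school pupils = 98/2207 = 0.04440
risk, control-school pupils = 565/3190 = 0.17712
RR = 0.04440 / 0.17712 = 0.251
risk difference = 0.04440 − 0.17712 = -0.133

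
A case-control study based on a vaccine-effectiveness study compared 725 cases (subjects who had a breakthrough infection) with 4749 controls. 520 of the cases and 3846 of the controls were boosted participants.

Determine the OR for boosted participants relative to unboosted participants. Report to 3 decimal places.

odds, boosted participants = 520/3846 = 0.1352
odds, unboosted participants = 205/903 = 0.2270
OR = 0.1352 / 0.2270 = 0.596

0.596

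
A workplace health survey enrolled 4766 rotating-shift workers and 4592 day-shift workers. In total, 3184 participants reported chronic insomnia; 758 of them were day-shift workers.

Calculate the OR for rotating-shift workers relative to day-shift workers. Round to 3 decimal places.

rotating-shift workers with the outcome: 3184 − 758 = 2426
rotating-shift workers without the outcome: 4766 − 2426 = 2340
day-shift workers without the outcome: 4592 − 758 = 3834
OR = (2426 × 3834) / (2340 × 758) = 9301284/1773720 ≈ 5.244

5.244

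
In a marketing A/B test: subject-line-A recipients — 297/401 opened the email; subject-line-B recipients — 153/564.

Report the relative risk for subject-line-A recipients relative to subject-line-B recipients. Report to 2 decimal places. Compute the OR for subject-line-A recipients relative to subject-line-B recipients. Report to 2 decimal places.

risk, subject-line-A recipients = 297/401 = 0.7406
risk, subject-line-B recipients = 153/564 = 0.2713
RR = 0.7406 / 0.2713 = 2.73
odds, subject-line-A recipients = 297/104 = 2.8558
odds, subject-line-B recipients = 153/411 = 0.3723
OR = 2.8558 / 0.3723 = 7.67

RR = 2.73; OR = 7.67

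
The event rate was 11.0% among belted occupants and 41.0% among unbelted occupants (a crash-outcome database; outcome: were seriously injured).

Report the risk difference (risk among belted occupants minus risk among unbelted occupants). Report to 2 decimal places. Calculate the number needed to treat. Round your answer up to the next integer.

risk difference = 0.1100 − 0.4100 = -0.30
absolute risk difference = 0.300000
1 / 0.300000 = 3.333 → round up → 4

RD = -0.30; NNT = 4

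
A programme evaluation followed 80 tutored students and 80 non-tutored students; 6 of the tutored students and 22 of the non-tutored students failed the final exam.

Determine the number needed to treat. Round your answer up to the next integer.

risk, tutored students = 6/80 = 0.075000
risk, non-tutored students = 22/80 = 0.275000
absolute risk difference = 0.200000
1 / 0.200000 = 5.000 → round up → 5

NNT: 5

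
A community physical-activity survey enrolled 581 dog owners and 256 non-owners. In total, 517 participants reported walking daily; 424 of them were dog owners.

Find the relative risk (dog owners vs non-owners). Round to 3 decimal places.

RR: 2.009

dog owners without the outcome: 581 − 424 = 157
non-owners with the outcome: 517 − 424 = 93
non-owners without the outcome: 256 − 93 = 163
risk, dog owners = 424/581 = 0.7298
risk, non-owners = 93/256 = 0.3633
RR = 0.7298 / 0.3633 = 2.009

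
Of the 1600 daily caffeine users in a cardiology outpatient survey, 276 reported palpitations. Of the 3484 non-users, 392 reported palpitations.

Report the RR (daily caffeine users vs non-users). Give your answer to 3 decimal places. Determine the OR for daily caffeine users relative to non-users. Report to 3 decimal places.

risk, daily caffeine users = 276/1600 = 0.1725
risk, non-users = 392/3484 = 0.1125
RR = 0.1725 / 0.1125 = 1.533
odds, daily caffeine users = 276/1324 = 0.2085
odds, non-users = 392/3092 = 0.1268
OR = 0.2085 / 0.1268 = 1.644

RR = 1.533; OR = 1.644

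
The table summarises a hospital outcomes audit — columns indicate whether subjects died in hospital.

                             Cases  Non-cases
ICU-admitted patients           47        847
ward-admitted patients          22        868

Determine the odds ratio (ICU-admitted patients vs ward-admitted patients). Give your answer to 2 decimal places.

OR = (47 × 868) / (847 × 22) = 40796/18634 ≈ 2.19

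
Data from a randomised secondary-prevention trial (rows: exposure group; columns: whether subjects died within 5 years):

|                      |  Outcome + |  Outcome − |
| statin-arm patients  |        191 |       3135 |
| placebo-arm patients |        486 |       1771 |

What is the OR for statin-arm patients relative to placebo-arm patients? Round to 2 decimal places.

OR = (191 × 1771) / (3135 × 486) = 338261/1523610 ≈ 0.22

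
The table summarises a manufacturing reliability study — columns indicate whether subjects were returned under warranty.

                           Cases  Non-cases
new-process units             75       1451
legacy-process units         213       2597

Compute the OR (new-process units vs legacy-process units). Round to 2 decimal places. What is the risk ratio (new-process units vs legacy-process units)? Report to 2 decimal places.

OR = 0.63; RR = 0.65

OR = (75 × 2597) / (1451 × 213) = 194775/309063 ≈ 0.63
risk, new-process units = 75/1526 = 0.04915
risk, legacy-process units = 213/2810 = 0.07580
RR = 0.04915 / 0.07580 = 0.65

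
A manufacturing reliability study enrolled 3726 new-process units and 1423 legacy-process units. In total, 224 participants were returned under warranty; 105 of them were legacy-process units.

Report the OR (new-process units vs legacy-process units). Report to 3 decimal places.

new-process units with the outcome: 224 − 105 = 119
new-process units without the outcome: 3726 − 119 = 3607
legacy-process units without the outcome: 1423 − 105 = 1318
OR = (119 × 1318) / (3607 × 105) = 156842/378735 ≈ 0.414

OR ≈ 0.414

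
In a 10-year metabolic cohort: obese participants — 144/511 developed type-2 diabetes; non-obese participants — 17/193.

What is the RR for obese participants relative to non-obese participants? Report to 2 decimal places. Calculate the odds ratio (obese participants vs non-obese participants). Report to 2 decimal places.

risk, obese participants = 144/511 = 0.2818
risk, non-obese participants = 17/193 = 0.0881
RR = 0.2818 / 0.0881 = 3.20
OR = (144 × 176) / (367 × 17) = 25344/6239 ≈ 4.06

RR = 3.20; OR = 4.06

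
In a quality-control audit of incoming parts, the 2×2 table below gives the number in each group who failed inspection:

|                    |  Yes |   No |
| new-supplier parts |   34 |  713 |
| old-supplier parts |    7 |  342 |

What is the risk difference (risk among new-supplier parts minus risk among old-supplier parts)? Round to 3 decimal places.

risk, new-supplier parts = 34/747 = 0.04552
risk, old-supplier parts = 7/349 = 0.02006
risk difference = 0.04552 − 0.02006 = 0.025

0.025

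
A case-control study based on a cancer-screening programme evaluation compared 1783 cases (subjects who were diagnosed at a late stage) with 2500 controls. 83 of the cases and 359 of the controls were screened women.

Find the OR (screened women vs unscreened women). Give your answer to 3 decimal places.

odds, screened women = 83/359 = 0.2312
odds, unscreened women = 1700/2141 = 0.7940
OR = 0.2312 / 0.7940 = 0.291

OR: 0.291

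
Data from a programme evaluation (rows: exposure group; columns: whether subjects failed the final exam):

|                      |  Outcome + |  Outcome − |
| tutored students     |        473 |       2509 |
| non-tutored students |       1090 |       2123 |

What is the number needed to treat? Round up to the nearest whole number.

risk, tutored students = 473/2982 = 0.158618
risk, non-tutored students = 1090/3213 = 0.339247
absolute risk difference = 0.180628
1 / 0.180628 = 5.536 → round up → 6

NNT: 6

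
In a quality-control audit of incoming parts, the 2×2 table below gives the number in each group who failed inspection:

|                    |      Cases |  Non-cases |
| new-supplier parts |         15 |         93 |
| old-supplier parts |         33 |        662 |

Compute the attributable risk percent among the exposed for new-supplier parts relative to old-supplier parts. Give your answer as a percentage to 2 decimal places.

65.81%

risk, new-supplier parts = 15/108 = 0.13889
risk, old-supplier parts = 33/695 = 0.04748
AR% = (0.13889 − 0.04748) / 0.13889 = 0.6581 → 65.81%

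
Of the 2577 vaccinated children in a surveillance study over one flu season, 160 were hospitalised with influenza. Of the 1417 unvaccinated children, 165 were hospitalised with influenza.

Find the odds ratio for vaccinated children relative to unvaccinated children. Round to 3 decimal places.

OR = (160 × 1252) / (2417 × 165) = 200320/398805 ≈ 0.502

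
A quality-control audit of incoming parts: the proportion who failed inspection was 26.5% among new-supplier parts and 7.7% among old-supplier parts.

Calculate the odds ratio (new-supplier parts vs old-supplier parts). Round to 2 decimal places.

odds, new-supplier parts = 0.2650/0.7350 = 0.3605
odds, old-supplier parts = 0.0770/0.9230 = 0.0834
OR = 0.3605 / 0.0834 = 4.32

OR ≈ 4.32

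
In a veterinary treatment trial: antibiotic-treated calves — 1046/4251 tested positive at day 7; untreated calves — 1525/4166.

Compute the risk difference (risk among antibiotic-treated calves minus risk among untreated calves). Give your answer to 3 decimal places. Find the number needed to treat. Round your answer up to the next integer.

RD = -0.120; NNT = 9

risk, antibiotic-treated calves = 1046/4251 = 0.2461
risk, untreated calves = 1525/4166 = 0.3661
risk difference = 0.2461 − 0.3661 = -0.120
absolute risk difference = 0.119999
1 / 0.119999 = 8.333 → round up → 9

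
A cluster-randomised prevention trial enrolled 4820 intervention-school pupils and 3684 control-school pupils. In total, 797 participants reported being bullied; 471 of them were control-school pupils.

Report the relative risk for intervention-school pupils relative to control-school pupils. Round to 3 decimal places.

intervention-school pupils with the outcome: 797 − 471 = 326
intervention-school pupils without the outcome: 4820 − 326 = 4494
control-school pupils without the outcome: 3684 − 471 = 3213
risk, intervention-school pupils = 326/4820 = 0.0676
risk, control-school pupils = 471/3684 = 0.1279
RR = 0.0676 / 0.1279 = 0.529

RR ≈ 0.529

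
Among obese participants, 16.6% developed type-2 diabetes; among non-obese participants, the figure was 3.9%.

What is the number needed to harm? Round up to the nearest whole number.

absolute risk difference = 0.127000
1 / 0.127000 = 7.874 → round up → 8

NNH ≈ 8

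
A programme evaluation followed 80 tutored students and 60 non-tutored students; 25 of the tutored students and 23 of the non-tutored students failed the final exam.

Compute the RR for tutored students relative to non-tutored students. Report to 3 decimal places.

risk, tutored students = 25/80 = 0.3125
risk, non-tutored students = 23/60 = 0.3833
RR = 0.3125 / 0.3833 = 0.815

0.815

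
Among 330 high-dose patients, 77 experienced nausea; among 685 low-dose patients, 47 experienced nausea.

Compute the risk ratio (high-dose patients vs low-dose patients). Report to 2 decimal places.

risk, high-dose patients = 77/330 = 0.2333
risk, low-dose patients = 47/685 = 0.0686
RR = 0.2333 / 0.0686 = 3.40

3.40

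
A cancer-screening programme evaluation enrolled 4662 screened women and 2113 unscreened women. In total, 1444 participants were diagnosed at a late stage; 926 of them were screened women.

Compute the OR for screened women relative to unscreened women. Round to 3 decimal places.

OR = 0.763

screened women without the outcome: 4662 − 926 = 3736
unscreened women with the outcome: 1444 − 926 = 518
unscreened women without the outcome: 2113 − 518 = 1595
OR = (926 × 1595) / (3736 × 518) = 1476970/1935248 ≈ 0.763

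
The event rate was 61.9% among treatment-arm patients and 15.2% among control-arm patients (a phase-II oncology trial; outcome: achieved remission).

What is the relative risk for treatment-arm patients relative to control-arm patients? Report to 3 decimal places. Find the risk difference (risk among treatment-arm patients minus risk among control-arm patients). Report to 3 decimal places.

RR = 0.6190 / 0.1520 = 4.072
risk difference = 0.6190 − 0.1520 = 0.467

RR = 4.072; RD = 0.467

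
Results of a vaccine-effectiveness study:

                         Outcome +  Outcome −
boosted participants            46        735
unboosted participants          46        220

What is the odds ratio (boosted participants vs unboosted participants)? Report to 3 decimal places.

OR = (46 × 220) / (735 × 46) = 10120/33810 ≈ 0.299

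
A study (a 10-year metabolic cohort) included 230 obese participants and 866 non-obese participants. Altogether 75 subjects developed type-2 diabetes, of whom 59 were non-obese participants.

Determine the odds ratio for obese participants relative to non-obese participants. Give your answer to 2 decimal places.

obese participants with the outcome: 75 − 59 = 16
obese participants without the outcome: 230 − 16 = 214
non-obese participants without the outcome: 866 − 59 = 807
OR = (16 × 807) / (214 × 59) = 12912/12626 ≈ 1.02

OR: 1.02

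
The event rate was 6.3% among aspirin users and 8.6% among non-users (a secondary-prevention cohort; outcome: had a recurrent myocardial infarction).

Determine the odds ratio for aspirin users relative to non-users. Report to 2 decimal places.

odds, aspirin users = 0.0630/0.9370 = 0.0672
odds, non-users = 0.0860/0.9140 = 0.0941
OR = 0.0672 / 0.0941 = 0.71

0.71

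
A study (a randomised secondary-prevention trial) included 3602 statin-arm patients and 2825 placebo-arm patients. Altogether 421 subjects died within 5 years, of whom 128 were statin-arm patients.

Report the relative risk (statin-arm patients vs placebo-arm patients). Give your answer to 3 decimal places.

statin-arm patients without the outcome: 3602 − 128 = 3474
placebo-arm patients with the outcome: 421 − 128 = 293
placebo-arm patients without the outcome: 2825 − 293 = 2532
risk, statin-arm patients = 128/3602 = 0.03554
risk, placebo-arm patients = 293/2825 = 0.10372
RR = 0.03554 / 0.10372 = 0.343

RR ≈ 0.343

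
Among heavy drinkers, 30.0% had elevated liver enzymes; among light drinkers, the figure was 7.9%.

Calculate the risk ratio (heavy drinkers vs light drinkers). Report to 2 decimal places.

RR = 0.3000 / 0.0790 = 3.80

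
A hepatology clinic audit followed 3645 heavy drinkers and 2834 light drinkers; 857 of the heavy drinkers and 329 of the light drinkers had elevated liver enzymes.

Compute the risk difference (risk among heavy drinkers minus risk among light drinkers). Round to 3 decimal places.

0.119

risk, heavy drinkers = 857/3645 = 0.2351
risk, light drinkers = 329/2834 = 0.1161
risk difference = 0.2351 − 0.1161 = 0.119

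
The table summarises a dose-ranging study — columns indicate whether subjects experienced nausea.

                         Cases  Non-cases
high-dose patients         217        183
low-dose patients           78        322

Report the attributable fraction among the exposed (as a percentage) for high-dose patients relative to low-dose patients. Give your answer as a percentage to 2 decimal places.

AR%: 64.06%

risk, high-dose patients = 217/400 = 0.5425
risk, low-dose patients = 78/400 = 0.1950
AR% = (0.5425 − 0.1950) / 0.5425 = 0.6406 → 64.06%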